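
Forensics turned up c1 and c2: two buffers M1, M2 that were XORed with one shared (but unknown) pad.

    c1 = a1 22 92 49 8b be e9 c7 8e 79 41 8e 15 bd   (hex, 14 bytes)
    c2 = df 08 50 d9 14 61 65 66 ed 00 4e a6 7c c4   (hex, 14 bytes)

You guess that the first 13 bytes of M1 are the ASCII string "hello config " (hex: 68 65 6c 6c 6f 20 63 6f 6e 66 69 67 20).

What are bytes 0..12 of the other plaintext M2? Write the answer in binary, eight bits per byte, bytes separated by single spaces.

00010110 01001111 10101110 11111100 11110000 11111111 11101111 11001110 00001101 00011111 01100110 01001111 01001001

First, c1 ⊕ c2 = (M1 ⊕ K) ⊕ (M2 ⊕ K) = M1 ⊕ M2, so the key drops out. Then M2 = (M1 ⊕ M2) ⊕ M1 over the first 13 bytes.
byte 0: (a1 ⊕ df) ⊕ 68 = 7e ⊕ 68 = 16
byte 1: (22 ⊕ 08) ⊕ 65 = 2a ⊕ 65 = 4f
byte 2: (92 ⊕ 50) ⊕ 6c = c2 ⊕ 6c = ae
byte 3: (49 ⊕ d9) ⊕ 6c = 90 ⊕ 6c = fc
byte 4: (8b ⊕ 14) ⊕ 6f = 9f ⊕ 6f = f0
byte 5: (be ⊕ 61) ⊕ 20 = df ⊕ 20 = ff
byte 6: (e9 ⊕ 65) ⊕ 63 = 8c ⊕ 63 = ef
byte 7: (c7 ⊕ 66) ⊕ 6f = a1 ⊕ 6f = ce
byte 8: (8e ⊕ ed) ⊕ 6e = 63 ⊕ 6e = 0d
byte 9: (79 ⊕ 00) ⊕ 66 = 79 ⊕ 66 = 1f
byte 10: (41 ⊕ 4e) ⊕ 69 = 0f ⊕ 69 = 66
byte 11: (8e ⊕ a6) ⊕ 67 = 28 ⊕ 67 = 4f
byte 12: (15 ⊕ 7c) ⊕ 20 = 69 ⊕ 20 = 49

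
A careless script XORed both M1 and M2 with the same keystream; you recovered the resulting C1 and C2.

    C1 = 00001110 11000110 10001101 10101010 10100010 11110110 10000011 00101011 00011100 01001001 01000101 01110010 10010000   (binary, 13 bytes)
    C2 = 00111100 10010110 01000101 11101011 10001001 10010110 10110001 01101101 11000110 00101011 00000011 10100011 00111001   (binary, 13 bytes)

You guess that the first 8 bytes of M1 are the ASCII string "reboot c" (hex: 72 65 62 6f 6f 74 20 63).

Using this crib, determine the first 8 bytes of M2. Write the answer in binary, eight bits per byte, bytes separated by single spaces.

01000000 00110101 10101010 00101110 01000100 00010100 00010010 00100101

First, C1 ⊕ C2 = (M1 ⊕ K) ⊕ (M2 ⊕ K) = M1 ⊕ M2, so the key drops out. Then M2 = (M1 ⊕ M2) ⊕ M1 over the first 8 bytes.
byte 0: (0e XOR 3c) XOR 72 = 32 XOR 72 = 40
byte 1: (c6 XOR 96) XOR 65 = 50 XOR 65 = 35
byte 2: (8d XOR 45) XOR 62 = c8 XOR 62 = aa
byte 3: (aa XOR eb) XOR 6f = 41 XOR 6f = 2e
byte 4: (a2 XOR 89) XOR 6f = 2b XOR 6f = 44
byte 5: (f6 XOR 96) XOR 74 = 60 XOR 74 = 14
byte 6: (83 XOR b1) XOR 20 = 32 XOR 20 = 12
byte 7: (2b XOR 6d) XOR 63 = 46 XOR 63 = 25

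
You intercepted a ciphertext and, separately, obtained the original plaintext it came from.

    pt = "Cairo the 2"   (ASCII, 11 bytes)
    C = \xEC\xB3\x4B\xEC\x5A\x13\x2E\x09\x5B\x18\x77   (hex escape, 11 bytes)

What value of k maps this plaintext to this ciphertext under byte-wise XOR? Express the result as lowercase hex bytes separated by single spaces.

af d2 22 9e 35 33 5a 61 3e 38 45

Since C = pt ⊕ k, XORing both sides with pt gives k = pt ⊕ C.
byte 0: 43 xor ec = af
byte 1: 61 xor b3 = d2
byte 2: 69 xor 4b = 22
byte 3: 72 xor ec = 9e
byte 4: 6f xor 5a = 35
byte 5: 20 xor 13 = 33
byte 6: 74 xor 2e = 5a
byte 7: 68 xor 09 = 61
byte 8: 65 xor 5b = 3e
byte 9: 20 xor 18 = 38
byte 10: 32 xor 77 = 45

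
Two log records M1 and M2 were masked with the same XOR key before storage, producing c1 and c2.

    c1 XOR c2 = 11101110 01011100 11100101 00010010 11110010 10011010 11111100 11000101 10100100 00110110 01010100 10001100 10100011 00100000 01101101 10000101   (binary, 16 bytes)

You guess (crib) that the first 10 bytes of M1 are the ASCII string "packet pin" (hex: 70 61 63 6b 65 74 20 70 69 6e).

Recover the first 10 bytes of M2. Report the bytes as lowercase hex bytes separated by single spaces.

9e 3d 86 79 97 ee dc b5 cd 58

Since c1 ⊕ c2 = M1 ⊕ M2, XORing with the guessed M1 bytes yields the corresponding M2 bytes: M2 = (c1 ⊕ c2) ⊕ M1.
byte 0: ee XOR 70 = 9e
byte 1: 5c XOR 61 = 3d
byte 2: e5 XOR 63 = 86
byte 3: 12 XOR 6b = 79
byte 4: f2 XOR 65 = 97
byte 5: 9a XOR 74 = ee
byte 6: fc XOR 20 = dc
byte 7: c5 XOR 70 = b5
byte 8: a4 XOR 69 = cd
byte 9: 36 XOR 6e = 58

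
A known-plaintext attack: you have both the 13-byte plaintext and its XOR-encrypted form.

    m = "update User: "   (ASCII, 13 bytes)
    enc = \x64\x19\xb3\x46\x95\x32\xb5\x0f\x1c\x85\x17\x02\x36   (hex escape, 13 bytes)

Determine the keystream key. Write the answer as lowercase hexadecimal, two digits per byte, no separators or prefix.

Since enc = m ⊕ key, XORing both sides with m gives key = m ⊕ enc.
byte 0: 75 xor 64 = 11
byte 1: 70 xor 19 = 69
byte 2: 64 xor b3 = d7
byte 3: 61 xor 46 = 27
byte 4: 74 xor 95 = e1
byte 5: 65 xor 32 = 57
byte 6: 20 xor b5 = 95
byte 7: 55 xor 0f = 5a
byte 8: 73 xor 1c = 6f
byte 9: 65 xor 85 = e0
byte 10: 72 xor 17 = 65
byte 11: 3a xor 02 = 38
byte 12: 20 xor 36 = 16

1169d727e157955a6fe0653816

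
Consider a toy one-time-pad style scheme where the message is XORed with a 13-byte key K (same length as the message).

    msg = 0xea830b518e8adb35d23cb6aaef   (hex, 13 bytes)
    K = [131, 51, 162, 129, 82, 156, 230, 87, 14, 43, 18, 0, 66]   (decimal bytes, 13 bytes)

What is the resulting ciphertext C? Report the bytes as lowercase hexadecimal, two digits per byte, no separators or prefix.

XOR is its own inverse, so applying the key byte-wise gives the result directly.
ea ^ 83 = 69
83 ^ 33 = b0
0b ^ a2 = a9
51 ^ 81 = d0
8e ^ 52 = dc
8a ^ 9c = 16
db ^ e6 = 3d
35 ^ 57 = 62
d2 ^ 0e = dc
3c ^ 2b = 17
b6 ^ 12 = a4
aa ^ 00 = aa
ef ^ 42 = ad

69b0a9d0dc163d62dc17a4aaad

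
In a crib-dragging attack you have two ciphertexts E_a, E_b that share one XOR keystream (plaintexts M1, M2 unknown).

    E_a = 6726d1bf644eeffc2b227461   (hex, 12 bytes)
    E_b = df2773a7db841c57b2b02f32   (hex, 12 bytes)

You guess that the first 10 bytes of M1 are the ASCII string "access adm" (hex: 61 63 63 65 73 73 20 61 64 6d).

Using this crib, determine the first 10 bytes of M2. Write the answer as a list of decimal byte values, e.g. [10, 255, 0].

[217, 98, 193, 125, 204, 185, 211, 202, 253, 255]

First, E_a ⊕ E_b = (M1 ⊕ K) ⊕ (M2 ⊕ K) = M1 ⊕ M2, so the key drops out. Then M2 = (M1 ⊕ M2) ⊕ M1 over the first 10 bytes.
byte 0: (67 xor df) xor 61 = b8 xor 61 = d9
byte 1: (26 xor 27) xor 63 = 01 xor 63 = 62
byte 2: (d1 xor 73) xor 63 = a2 xor 63 = c1
byte 3: (bf xor a7) xor 65 = 18 xor 65 = 7d
byte 4: (64 xor db) xor 73 = bf xor 73 = cc
byte 5: (4e xor 84) xor 73 = ca xor 73 = b9
byte 6: (ef xor 1c) xor 20 = f3 xor 20 = d3
byte 7: (fc xor 57) xor 61 = ab xor 61 = ca
byte 8: (2b xor b2) xor 64 = 99 xor 64 = fd
byte 9: (22 xor b0) xor 6d = 92 xor 6d = ff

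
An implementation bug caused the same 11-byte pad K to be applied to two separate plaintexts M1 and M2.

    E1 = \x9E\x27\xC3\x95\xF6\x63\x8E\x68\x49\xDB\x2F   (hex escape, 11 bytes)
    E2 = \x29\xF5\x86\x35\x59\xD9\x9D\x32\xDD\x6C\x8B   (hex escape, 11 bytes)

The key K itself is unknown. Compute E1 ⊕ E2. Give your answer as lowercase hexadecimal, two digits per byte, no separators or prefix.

E1 ⊕ E2 = (M1 ⊕ K) ⊕ (M2 ⊕ K) = M1 ⊕ M2 — the shared key cancels under XOR.
9e ^ 29 = b7
27 ^ f5 = d2
c3 ^ 86 = 45
95 ^ 35 = a0
f6 ^ 59 = af
63 ^ d9 = ba
8e ^ 9d = 13
68 ^ 32 = 5a
49 ^ dd = 94
db ^ 6c = b7
2f ^ 8b = a4

b7d245a0afba135a94b7a4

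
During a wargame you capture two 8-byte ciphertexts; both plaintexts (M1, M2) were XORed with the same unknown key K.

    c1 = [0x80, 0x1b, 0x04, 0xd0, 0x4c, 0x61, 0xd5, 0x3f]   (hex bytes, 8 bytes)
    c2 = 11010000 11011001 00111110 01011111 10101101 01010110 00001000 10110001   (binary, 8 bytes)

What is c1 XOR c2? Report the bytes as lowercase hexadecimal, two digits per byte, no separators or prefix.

c1 ⊕ c2 = (M1 ⊕ K) ⊕ (M2 ⊕ K) = M1 ⊕ M2 — the shared key cancels under XOR.
80 XOR d0 = 50
1b XOR d9 = c2
04 XOR 3e = 3a
d0 XOR 5f = 8f
4c XOR ad = e1
61 XOR 56 = 37
d5 XOR 08 = dd
3f XOR b1 = 8e

50c23a8fe137dd8e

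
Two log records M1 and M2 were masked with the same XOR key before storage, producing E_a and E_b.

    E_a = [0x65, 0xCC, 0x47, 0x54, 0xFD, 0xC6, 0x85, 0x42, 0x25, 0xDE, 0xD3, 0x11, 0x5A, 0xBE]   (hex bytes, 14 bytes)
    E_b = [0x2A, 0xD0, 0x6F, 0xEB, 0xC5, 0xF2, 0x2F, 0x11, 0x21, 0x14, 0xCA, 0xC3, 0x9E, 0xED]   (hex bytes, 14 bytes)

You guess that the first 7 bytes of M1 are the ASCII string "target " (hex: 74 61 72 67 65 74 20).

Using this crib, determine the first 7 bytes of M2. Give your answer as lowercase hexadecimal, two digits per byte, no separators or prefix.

3b7d5ad85d408a

First, E_a ⊕ E_b = (M1 ⊕ K) ⊕ (M2 ⊕ K) = M1 ⊕ M2, so the key drops out. Then M2 = (M1 ⊕ M2) ⊕ M1 over the first 7 bytes.
byte 0: (65 ^ 2a) ^ 74 = 4f ^ 74 = 3b
byte 1: (cc ^ d0) ^ 61 = 1c ^ 61 = 7d
byte 2: (47 ^ 6f) ^ 72 = 28 ^ 72 = 5a
byte 3: (54 ^ eb) ^ 67 = bf ^ 67 = d8
byte 4: (fd ^ c5) ^ 65 = 38 ^ 65 = 5d
byte 5: (c6 ^ f2) ^ 74 = 34 ^ 74 = 40
byte 6: (85 ^ 2f) ^ 20 = aa ^ 20 = 8a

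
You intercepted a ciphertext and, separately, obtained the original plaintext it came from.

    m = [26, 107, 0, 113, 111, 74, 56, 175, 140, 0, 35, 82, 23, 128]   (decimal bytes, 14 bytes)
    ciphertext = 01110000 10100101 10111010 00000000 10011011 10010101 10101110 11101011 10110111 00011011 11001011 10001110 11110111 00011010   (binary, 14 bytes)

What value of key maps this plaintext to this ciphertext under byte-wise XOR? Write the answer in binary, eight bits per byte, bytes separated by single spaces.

01101010 11001110 10111010 01110001 11110100 11011111 10010110 01000100 00111011 00011011 11101000 11011100 11100000 10011010

Since ciphertext = m ⊕ key, XORing both sides with m gives key = m ⊕ ciphertext.
 26 ^ 112 = 106
107 ^ 165 = 206
  0 ^ 186 = 186
113 ^   0 = 113
111 ^ 155 = 244
 74 ^ 149 = 223
 56 ^ 174 = 150
175 ^ 235 =  68
140 ^ 183 =  59
  0 ^  27 =  27
 35 ^ 203 = 232
 82 ^ 142 = 220
 23 ^ 247 = 224
128 ^  26 = 154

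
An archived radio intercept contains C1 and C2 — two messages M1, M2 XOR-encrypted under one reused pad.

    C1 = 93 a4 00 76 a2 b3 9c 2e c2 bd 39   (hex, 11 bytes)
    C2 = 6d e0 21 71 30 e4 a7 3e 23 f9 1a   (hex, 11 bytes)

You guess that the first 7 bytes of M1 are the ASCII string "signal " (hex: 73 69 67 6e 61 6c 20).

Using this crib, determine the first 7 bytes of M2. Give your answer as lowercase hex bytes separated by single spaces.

First, C1 ⊕ C2 = (M1 ⊕ K) ⊕ (M2 ⊕ K) = M1 ⊕ M2, so the key drops out. Then M2 = (M1 ⊕ M2) ⊕ M1 over the first 7 bytes.
byte 0: (93 ^ 6d) ^ 73 = fe ^ 73 = 8d
byte 1: (a4 ^ e0) ^ 69 = 44 ^ 69 = 2d
byte 2: (00 ^ 21) ^ 67 = 21 ^ 67 = 46
byte 3: (76 ^ 71) ^ 6e = 07 ^ 6e = 69
byte 4: (a2 ^ 30) ^ 61 = 92 ^ 61 = f3
byte 5: (b3 ^ e4) ^ 6c = 57 ^ 6c = 3b
byte 6: (9c ^ a7) ^ 20 = 3b ^ 20 = 1b

8d 2d 46 69 f3 3b 1b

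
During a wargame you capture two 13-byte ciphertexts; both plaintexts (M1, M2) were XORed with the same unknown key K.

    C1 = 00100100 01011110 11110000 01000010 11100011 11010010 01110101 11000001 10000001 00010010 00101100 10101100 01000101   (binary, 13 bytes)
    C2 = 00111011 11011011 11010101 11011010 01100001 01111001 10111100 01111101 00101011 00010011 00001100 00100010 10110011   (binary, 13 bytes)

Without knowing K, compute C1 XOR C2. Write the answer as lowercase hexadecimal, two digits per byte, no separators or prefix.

1f85259882abc9bcaa01208ef6

C1 ⊕ C2 = (M1 ⊕ K) ⊕ (M2 ⊕ K) = M1 ⊕ M2 — the shared key cancels under XOR.
24 XOR 3b = 1f
5e XOR db = 85
f0 XOR d5 = 25
42 XOR da = 98
e3 XOR 61 = 82
d2 XOR 79 = ab
75 XOR bc = c9
c1 XOR 7d = bc
81 XOR 2b = aa
12 XOR 13 = 01
2c XOR 0c = 20
ac XOR 22 = 8e
45 XOR b3 = f6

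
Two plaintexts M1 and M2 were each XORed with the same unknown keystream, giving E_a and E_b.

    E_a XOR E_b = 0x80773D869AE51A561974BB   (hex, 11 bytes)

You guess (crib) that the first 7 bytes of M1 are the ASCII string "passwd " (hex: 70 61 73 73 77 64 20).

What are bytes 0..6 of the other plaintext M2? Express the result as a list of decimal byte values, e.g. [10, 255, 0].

[240, 22, 78, 245, 237, 129, 58]

Since E_a ⊕ E_b = M1 ⊕ M2, XORing with the guessed M1 bytes yields the corresponding M2 bytes: M2 = (E_a ⊕ E_b) ⊕ M1.
byte 0: 10000000 ^ 01110000 = 11110000
byte 1: 01110111 ^ 01100001 = 00010110
byte 2: 00111101 ^ 01110011 = 01001110
byte 3: 10000110 ^ 01110011 = 11110101
byte 4: 10011010 ^ 01110111 = 11101101
byte 5: 11100101 ^ 01100100 = 10000001
byte 6: 00011010 ^ 00100000 = 00111010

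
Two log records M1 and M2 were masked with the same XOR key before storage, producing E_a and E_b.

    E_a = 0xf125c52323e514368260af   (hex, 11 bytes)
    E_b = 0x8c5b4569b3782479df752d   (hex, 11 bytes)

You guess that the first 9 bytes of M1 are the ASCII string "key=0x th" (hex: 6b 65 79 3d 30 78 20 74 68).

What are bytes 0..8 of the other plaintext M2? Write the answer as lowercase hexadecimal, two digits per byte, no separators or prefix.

161bf977a0e5103b35

First, E_a ⊕ E_b = (M1 ⊕ K) ⊕ (M2 ⊕ K) = M1 ⊕ M2, so the key drops out. Then M2 = (M1 ⊕ M2) ⊕ M1 over the first 9 bytes.
byte 0: (f1 ⊕ 8c) ⊕ 6b = 7d ⊕ 6b = 16
byte 1: (25 ⊕ 5b) ⊕ 65 = 7e ⊕ 65 = 1b
byte 2: (c5 ⊕ 45) ⊕ 79 = 80 ⊕ 79 = f9
byte 3: (23 ⊕ 69) ⊕ 3d = 4a ⊕ 3d = 77
byte 4: (23 ⊕ b3) ⊕ 30 = 90 ⊕ 30 = a0
byte 5: (e5 ⊕ 78) ⊕ 78 = 9d ⊕ 78 = e5
byte 6: (14 ⊕ 24) ⊕ 20 = 30 ⊕ 20 = 10
byte 7: (36 ⊕ 79) ⊕ 74 = 4f ⊕ 74 = 3b
byte 8: (82 ⊕ df) ⊕ 68 = 5d ⊕ 68 = 35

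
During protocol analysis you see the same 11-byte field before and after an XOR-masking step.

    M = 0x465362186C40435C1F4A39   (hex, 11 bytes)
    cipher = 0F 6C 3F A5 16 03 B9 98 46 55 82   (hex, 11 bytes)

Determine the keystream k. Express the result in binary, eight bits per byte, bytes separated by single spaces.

01001001 00111111 01011101 10111101 01111010 01000011 11111010 11000100 01011001 00011111 10111011

Since cipher = M ⊕ k, XORing both sides with M gives k = M ⊕ cipher.
byte 0:  70 XOR  15 =  73
byte 1:  83 XOR 108 =  63
byte 2:  98 XOR  63 =  93
byte 3:  24 XOR 165 = 189
byte 4: 108 XOR  22 = 122
byte 5:  64 XOR   3 =  67
byte 6:  67 XOR 185 = 250
byte 7:  92 XOR 152 = 196
byte 8:  31 XOR  70 =  89
byte 9:  74 XOR  85 =  31
byte 10:  57 XOR 130 = 187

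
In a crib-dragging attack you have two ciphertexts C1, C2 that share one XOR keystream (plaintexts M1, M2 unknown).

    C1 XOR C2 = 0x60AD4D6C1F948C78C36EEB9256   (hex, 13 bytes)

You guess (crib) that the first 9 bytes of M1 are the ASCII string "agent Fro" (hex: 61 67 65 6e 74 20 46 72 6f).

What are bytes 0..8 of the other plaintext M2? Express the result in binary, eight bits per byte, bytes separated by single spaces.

Since C1 ⊕ C2 = M1 ⊕ M2, XORing with the guessed M1 bytes yields the corresponding M2 bytes: M2 = (C1 ⊕ C2) ⊕ M1.
 96 ^  97 =   1
173 ^ 103 = 202
 77 ^ 101 =  40
108 ^ 110 =   2
 31 ^ 116 = 107
148 ^  32 = 180
140 ^  70 = 202
120 ^ 114 =  10
195 ^ 111 = 172

00000001 11001010 00101000 00000010 01101011 10110100 11001010 00001010 10101100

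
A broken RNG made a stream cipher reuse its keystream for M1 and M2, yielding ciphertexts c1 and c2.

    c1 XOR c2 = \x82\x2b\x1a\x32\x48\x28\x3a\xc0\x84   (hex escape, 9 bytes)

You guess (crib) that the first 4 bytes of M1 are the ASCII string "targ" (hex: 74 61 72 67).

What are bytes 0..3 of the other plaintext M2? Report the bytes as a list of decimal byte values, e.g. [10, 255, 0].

Since c1 ⊕ c2 = M1 ⊕ M2, XORing with the guessed M1 bytes yields the corresponding M2 bytes: M2 = (c1 ⊕ c2) ⊕ M1.
byte 0: 130 xor 116 = 246
byte 1:  43 xor  97 =  74
byte 2:  26 xor 114 = 104
byte 3:  50 xor 103 =  85

[246, 74, 104, 85]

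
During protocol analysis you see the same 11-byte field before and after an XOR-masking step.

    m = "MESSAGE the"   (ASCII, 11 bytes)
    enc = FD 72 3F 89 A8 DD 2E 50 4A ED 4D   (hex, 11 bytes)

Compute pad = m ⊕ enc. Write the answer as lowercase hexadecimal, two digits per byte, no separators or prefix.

b0376cdae99a6b703e8528

Since enc = m ⊕ pad, XORing both sides with m gives pad = m ⊕ enc.
byte 0:  77 xor 253 = 176
byte 1:  69 xor 114 =  55
byte 2:  83 xor  63 = 108
byte 3:  83 xor 137 = 218
byte 4:  65 xor 168 = 233
byte 5:  71 xor 221 = 154
byte 6:  69 xor  46 = 107
byte 7:  32 xor  80 = 112
byte 8: 116 xor  74 =  62
byte 9: 104 xor 237 = 133
byte 10: 101 xor  77 =  40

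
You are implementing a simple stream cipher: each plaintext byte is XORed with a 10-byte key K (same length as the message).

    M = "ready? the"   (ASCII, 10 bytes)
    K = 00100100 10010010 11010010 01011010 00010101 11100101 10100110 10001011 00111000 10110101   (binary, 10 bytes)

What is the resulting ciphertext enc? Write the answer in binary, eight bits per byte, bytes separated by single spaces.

XOR is its own inverse, so applying the key byte-wise gives the result directly.
byte 0: 01110010 xor 00100100 = 01010110
byte 1: 01100101 xor 10010010 = 11110111
byte 2: 01100001 xor 11010010 = 10110011
byte 3: 01100100 xor 01011010 = 00111110
byte 4: 01111001 xor 00010101 = 01101100
byte 5: 00111111 xor 11100101 = 11011010
byte 6: 00100000 xor 10100110 = 10000110
byte 7: 01110100 xor 10001011 = 11111111
byte 8: 01101000 xor 00111000 = 01010000
byte 9: 01100101 xor 10110101 = 11010000

01010110 11110111 10110011 00111110 01101100 11011010 10000110 11111111 01010000 11010000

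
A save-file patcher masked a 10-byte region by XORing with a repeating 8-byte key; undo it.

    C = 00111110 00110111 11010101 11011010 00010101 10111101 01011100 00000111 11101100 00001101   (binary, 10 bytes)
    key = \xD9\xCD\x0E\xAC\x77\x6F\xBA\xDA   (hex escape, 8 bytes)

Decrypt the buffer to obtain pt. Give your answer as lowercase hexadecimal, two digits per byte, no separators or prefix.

e7fadb7662d2e6dd35c0

The 8-byte key repeats, so the effective keystream is d9 cd 0e ac 77 6f ba da d9 cd.
byte 0: 3e ⊕ d9 = e7
byte 1: 37 ⊕ cd = fa
byte 2: d5 ⊕ 0e = db
byte 3: da ⊕ ac = 76
byte 4: 15 ⊕ 77 = 62
byte 5: bd ⊕ 6f = d2
byte 6: 5c ⊕ ba = e6
byte 7: 07 ⊕ da = dd
byte 8: ec ⊕ d9 = 35
byte 9: 0d ⊕ cd = c0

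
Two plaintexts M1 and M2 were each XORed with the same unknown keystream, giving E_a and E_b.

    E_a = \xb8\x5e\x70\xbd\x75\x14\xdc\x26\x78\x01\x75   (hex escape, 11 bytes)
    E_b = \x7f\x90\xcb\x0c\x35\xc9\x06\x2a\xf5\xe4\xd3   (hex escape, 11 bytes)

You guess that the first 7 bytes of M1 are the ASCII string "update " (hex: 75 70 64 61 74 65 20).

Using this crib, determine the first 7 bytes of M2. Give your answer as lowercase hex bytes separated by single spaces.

First, E_a ⊕ E_b = (M1 ⊕ K) ⊕ (M2 ⊕ K) = M1 ⊕ M2, so the key drops out. Then M2 = (M1 ⊕ M2) ⊕ M1 over the first 7 bytes.
byte 0: (b8 ^ 7f) ^ 75 = c7 ^ 75 = b2
byte 1: (5e ^ 90) ^ 70 = ce ^ 70 = be
byte 2: (70 ^ cb) ^ 64 = bb ^ 64 = df
byte 3: (bd ^ 0c) ^ 61 = b1 ^ 61 = d0
byte 4: (75 ^ 35) ^ 74 = 40 ^ 74 = 34
byte 5: (14 ^ c9) ^ 65 = dd ^ 65 = b8
byte 6: (dc ^ 06) ^ 20 = da ^ 20 = fa

b2 be df d0 34 b8 fa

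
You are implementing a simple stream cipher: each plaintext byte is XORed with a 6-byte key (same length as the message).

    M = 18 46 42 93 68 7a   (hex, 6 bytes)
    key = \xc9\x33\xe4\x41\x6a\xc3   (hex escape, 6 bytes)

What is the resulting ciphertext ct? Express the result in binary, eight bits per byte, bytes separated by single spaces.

11010001 01110101 10100110 11010010 00000010 10111001

00011000 XOR 11001001 = 11010001
01000110 XOR 00110011 = 01110101
01000010 XOR 11100100 = 10100110
10010011 XOR 01000001 = 11010010
01101000 XOR 01101010 = 00000010
01111010 XOR 11000011 = 10111001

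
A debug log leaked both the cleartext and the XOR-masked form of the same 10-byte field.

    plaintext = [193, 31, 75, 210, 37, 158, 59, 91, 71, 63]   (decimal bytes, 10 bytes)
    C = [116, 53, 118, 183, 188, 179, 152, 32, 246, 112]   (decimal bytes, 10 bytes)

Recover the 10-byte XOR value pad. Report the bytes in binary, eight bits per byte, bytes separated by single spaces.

10110101 00101010 00111101 01100101 10011001 00101101 10100011 01111011 10110001 01001111

Since C = plaintext ⊕ pad, XORing both sides with plaintext gives pad = plaintext ⊕ C.
c1 ^ 74 = b5
1f ^ 35 = 2a
4b ^ 76 = 3d
d2 ^ b7 = 65
25 ^ bc = 99
9e ^ b3 = 2d
3b ^ 98 = a3
5b ^ 20 = 7b
47 ^ f6 = b1
3f ^ 70 = 4f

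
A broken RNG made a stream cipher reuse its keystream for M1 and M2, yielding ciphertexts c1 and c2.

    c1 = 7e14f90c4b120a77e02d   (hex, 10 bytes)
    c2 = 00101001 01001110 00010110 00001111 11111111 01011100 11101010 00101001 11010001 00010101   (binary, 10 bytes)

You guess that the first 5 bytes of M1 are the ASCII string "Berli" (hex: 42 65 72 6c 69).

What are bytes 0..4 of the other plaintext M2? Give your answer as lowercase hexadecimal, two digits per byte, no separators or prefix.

First, c1 ⊕ c2 = (M1 ⊕ K) ⊕ (M2 ⊕ K) = M1 ⊕ M2, so the key drops out. Then M2 = (M1 ⊕ M2) ⊕ M1 over the first 5 bytes.
byte 0: (7e xor 29) xor 42 = 57 xor 42 = 15
byte 1: (14 xor 4e) xor 65 = 5a xor 65 = 3f
byte 2: (f9 xor 16) xor 72 = ef xor 72 = 9d
byte 3: (0c xor 0f) xor 6c = 03 xor 6c = 6f
byte 4: (4b xor ff) xor 69 = b4 xor 69 = dd

153f9d6fdd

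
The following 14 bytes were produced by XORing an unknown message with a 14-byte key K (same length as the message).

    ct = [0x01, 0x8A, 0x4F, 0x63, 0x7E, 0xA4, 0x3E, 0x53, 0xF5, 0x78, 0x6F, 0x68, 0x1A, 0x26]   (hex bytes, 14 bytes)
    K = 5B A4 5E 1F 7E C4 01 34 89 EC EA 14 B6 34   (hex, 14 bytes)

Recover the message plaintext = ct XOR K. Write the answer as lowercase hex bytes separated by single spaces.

5a 2e 11 7c 00 60 3f 67 7c 94 85 7c ac 12

XOR is its own inverse, so applying the key byte-wise gives the result directly.
byte 0: 01 xor 5b = 5a
byte 1: 8a xor a4 = 2e
byte 2: 4f xor 5e = 11
byte 3: 63 xor 1f = 7c
byte 4: 7e xor 7e = 00
byte 5: a4 xor c4 = 60
byte 6: 3e xor 01 = 3f
byte 7: 53 xor 34 = 67
byte 8: f5 xor 89 = 7c
byte 9: 78 xor ec = 94
byte 10: 6f xor ea = 85
byte 11: 68 xor 14 = 7c
byte 12: 1a xor b6 = ac
byte 13: 26 xor 34 = 12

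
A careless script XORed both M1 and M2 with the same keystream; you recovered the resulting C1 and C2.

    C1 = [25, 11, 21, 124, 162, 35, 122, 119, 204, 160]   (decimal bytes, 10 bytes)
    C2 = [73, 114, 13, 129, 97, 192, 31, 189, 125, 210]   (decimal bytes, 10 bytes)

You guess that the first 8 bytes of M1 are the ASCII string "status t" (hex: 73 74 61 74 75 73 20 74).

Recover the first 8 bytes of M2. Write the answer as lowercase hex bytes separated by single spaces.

23 0d 79 89 b6 90 45 be

First, C1 ⊕ C2 = (M1 ⊕ K) ⊕ (M2 ⊕ K) = M1 ⊕ M2, so the key drops out. Then M2 = (M1 ⊕ M2) ⊕ M1 over the first 8 bytes.
byte 0: (19 ⊕ 49) ⊕ 73 = 50 ⊕ 73 = 23
byte 1: (0b ⊕ 72) ⊕ 74 = 79 ⊕ 74 = 0d
byte 2: (15 ⊕ 0d) ⊕ 61 = 18 ⊕ 61 = 79
byte 3: (7c ⊕ 81) ⊕ 74 = fd ⊕ 74 = 89
byte 4: (a2 ⊕ 61) ⊕ 75 = c3 ⊕ 75 = b6
byte 5: (23 ⊕ c0) ⊕ 73 = e3 ⊕ 73 = 90
byte 6: (7a ⊕ 1f) ⊕ 20 = 65 ⊕ 20 = 45
byte 7: (77 ⊕ bd) ⊕ 74 = ca ⊕ 74 = be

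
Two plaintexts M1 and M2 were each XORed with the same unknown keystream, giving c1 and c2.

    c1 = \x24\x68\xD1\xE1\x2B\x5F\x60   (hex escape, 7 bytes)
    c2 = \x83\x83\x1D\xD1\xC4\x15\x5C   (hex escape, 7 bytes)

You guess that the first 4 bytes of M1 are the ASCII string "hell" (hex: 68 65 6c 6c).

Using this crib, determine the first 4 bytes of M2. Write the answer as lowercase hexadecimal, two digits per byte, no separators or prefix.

cf8ea05c

First, c1 ⊕ c2 = (M1 ⊕ K) ⊕ (M2 ⊕ K) = M1 ⊕ M2, so the key drops out. Then M2 = (M1 ⊕ M2) ⊕ M1 over the first 4 bytes.
byte 0: (24 ⊕ 83) ⊕ 68 = a7 ⊕ 68 = cf
byte 1: (68 ⊕ 83) ⊕ 65 = eb ⊕ 65 = 8e
byte 2: (d1 ⊕ 1d) ⊕ 6c = cc ⊕ 6c = a0
byte 3: (e1 ⊕ d1) ⊕ 6c = 30 ⊕ 6c = 5c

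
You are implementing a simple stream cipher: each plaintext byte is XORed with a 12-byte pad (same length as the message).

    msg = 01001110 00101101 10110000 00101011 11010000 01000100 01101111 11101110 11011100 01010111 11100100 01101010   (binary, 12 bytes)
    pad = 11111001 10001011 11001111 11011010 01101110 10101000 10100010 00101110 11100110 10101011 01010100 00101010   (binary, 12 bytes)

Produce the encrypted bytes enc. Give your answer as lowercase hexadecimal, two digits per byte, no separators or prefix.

XOR is its own inverse, so applying the key byte-wise gives the result directly.
byte 0:  78 ⊕ 249 = 183
byte 1:  45 ⊕ 139 = 166
byte 2: 176 ⊕ 207 = 127
byte 3:  43 ⊕ 218 = 241
byte 4: 208 ⊕ 110 = 190
byte 5:  68 ⊕ 168 = 236
byte 6: 111 ⊕ 162 = 205
byte 7: 238 ⊕  46 = 192
byte 8: 220 ⊕ 230 =  58
byte 9:  87 ⊕ 171 = 252
byte 10: 228 ⊕  84 = 176
byte 11: 106 ⊕  42 =  64

b7a67ff1beeccdc03afcb040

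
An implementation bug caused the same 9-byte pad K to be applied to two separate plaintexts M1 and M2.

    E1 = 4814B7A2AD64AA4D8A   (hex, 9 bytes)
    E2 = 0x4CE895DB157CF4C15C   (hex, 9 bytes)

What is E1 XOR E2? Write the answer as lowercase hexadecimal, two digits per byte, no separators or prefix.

E1 ⊕ E2 = (M1 ⊕ K) ⊕ (M2 ⊕ K) = M1 ⊕ M2 — the shared key cancels under XOR.
 72 ⊕  76 =   4
 20 ⊕ 232 = 252
183 ⊕ 149 =  34
162 ⊕ 219 = 121
173 ⊕  21 = 184
100 ⊕ 124 =  24
170 ⊕ 244 =  94
 77 ⊕ 193 = 140
138 ⊕  92 = 214

04fc2279b8185e8cd6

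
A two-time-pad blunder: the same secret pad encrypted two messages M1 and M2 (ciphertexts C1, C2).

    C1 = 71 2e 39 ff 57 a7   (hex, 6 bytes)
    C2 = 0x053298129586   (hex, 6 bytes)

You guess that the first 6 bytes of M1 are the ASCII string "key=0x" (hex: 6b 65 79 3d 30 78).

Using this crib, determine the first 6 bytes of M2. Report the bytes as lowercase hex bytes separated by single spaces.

First, C1 ⊕ C2 = (M1 ⊕ K) ⊕ (M2 ⊕ K) = M1 ⊕ M2, so the key drops out. Then M2 = (M1 ⊕ M2) ⊕ M1 over the first 6 bytes.
byte 0: (71 XOR 05) XOR 6b = 74 XOR 6b = 1f
byte 1: (2e XOR 32) XOR 65 = 1c XOR 65 = 79
byte 2: (39 XOR 98) XOR 79 = a1 XOR 79 = d8
byte 3: (ff XOR 12) XOR 3d = ed XOR 3d = d0
byte 4: (57 XOR 95) XOR 30 = c2 XOR 30 = f2
byte 5: (a7 XOR 86) XOR 78 = 21 XOR 78 = 59

1f 79 d8 d0 f2 59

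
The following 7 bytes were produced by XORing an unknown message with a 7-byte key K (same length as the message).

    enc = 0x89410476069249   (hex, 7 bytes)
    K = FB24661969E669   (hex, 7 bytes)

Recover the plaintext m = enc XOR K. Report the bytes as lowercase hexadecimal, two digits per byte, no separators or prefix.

XOR is its own inverse, so applying the key byte-wise gives the result directly.
137 XOR 251 = 114
 65 XOR  36 = 101
  4 XOR 102 =  98
118 XOR  25 = 111
  6 XOR 105 = 111
146 XOR 230 = 116
 73 XOR 105 =  32

7265626f6f7420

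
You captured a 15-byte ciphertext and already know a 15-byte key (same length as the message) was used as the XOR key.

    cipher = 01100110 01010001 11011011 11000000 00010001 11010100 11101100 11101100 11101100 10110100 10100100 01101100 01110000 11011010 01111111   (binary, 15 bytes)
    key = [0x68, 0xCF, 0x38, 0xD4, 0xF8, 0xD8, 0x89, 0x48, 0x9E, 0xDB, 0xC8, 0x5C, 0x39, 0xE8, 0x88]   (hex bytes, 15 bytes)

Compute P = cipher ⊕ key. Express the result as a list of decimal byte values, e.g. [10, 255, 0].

66 xor 68 = 0e
51 xor cf = 9e
db xor 38 = e3
c0 xor d4 = 14
11 xor f8 = e9
d4 xor d8 = 0c
ec xor 89 = 65
ec xor 48 = a4
ec xor 9e = 72
b4 xor db = 6f
a4 xor c8 = 6c
6c xor 5c = 30
70 xor 39 = 49
da xor e8 = 32
7f xor 88 = f7

[14, 158, 227, 20, 233, 12, 101, 164, 114, 111, 108, 48, 73, 50, 247]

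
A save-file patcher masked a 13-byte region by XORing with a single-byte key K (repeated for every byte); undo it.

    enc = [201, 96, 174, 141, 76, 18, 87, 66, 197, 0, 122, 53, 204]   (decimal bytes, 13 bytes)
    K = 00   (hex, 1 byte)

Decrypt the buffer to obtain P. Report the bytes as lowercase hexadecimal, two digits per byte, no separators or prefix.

c960ae8d4c125742c5007a35cc

The 1-byte key repeats, so the effective keystream is 00 00 00 00 00 00 00 00 00 00 00 00 00.
byte 0: 201 ⊕   0 = 201
byte 1:  96 ⊕   0 =  96
byte 2: 174 ⊕   0 = 174
byte 3: 141 ⊕   0 = 141
byte 4:  76 ⊕   0 =  76
byte 5:  18 ⊕   0 =  18
byte 6:  87 ⊕   0 =  87
byte 7:  66 ⊕   0 =  66
byte 8: 197 ⊕   0 = 197
byte 9:   0 ⊕   0 =   0
byte 10: 122 ⊕   0 = 122
byte 11:  53 ⊕   0 =  53
byte 12: 204 ⊕   0 = 204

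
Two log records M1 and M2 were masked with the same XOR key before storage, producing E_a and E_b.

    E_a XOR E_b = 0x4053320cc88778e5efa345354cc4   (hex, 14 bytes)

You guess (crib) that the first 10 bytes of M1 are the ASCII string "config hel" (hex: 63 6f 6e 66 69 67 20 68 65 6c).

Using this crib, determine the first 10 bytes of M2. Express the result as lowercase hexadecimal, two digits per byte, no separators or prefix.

Since E_a ⊕ E_b = M1 ⊕ M2, XORing with the guessed M1 bytes yields the corresponding M2 bytes: M2 = (E_a ⊕ E_b) ⊕ M1.
byte 0: 40 ^ 63 = 23
byte 1: 53 ^ 6f = 3c
byte 2: 32 ^ 6e = 5c
byte 3: 0c ^ 66 = 6a
byte 4: c8 ^ 69 = a1
byte 5: 87 ^ 67 = e0
byte 6: 78 ^ 20 = 58
byte 7: e5 ^ 68 = 8d
byte 8: ef ^ 65 = 8a
byte 9: a3 ^ 6c = cf

233c5c6aa1e0588d8acf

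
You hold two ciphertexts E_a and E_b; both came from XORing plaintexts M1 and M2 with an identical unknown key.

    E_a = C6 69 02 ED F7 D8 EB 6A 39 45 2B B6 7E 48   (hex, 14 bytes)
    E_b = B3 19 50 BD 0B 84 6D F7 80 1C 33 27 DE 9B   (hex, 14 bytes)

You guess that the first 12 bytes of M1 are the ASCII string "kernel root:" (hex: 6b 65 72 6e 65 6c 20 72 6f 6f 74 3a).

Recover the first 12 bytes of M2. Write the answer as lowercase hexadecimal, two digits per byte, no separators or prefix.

1e15203e9930a6efd6366cab

First, E_a ⊕ E_b = (M1 ⊕ K) ⊕ (M2 ⊕ K) = M1 ⊕ M2, so the key drops out. Then M2 = (M1 ⊕ M2) ⊕ M1 over the first 12 bytes.
byte 0: (c6 ^ b3) ^ 6b = 75 ^ 6b = 1e
byte 1: (69 ^ 19) ^ 65 = 70 ^ 65 = 15
byte 2: (02 ^ 50) ^ 72 = 52 ^ 72 = 20
byte 3: (ed ^ bd) ^ 6e = 50 ^ 6e = 3e
byte 4: (f7 ^ 0b) ^ 65 = fc ^ 65 = 99
byte 5: (d8 ^ 84) ^ 6c = 5c ^ 6c = 30
byte 6: (eb ^ 6d) ^ 20 = 86 ^ 20 = a6
byte 7: (6a ^ f7) ^ 72 = 9d ^ 72 = ef
byte 8: (39 ^ 80) ^ 6f = b9 ^ 6f = d6
byte 9: (45 ^ 1c) ^ 6f = 59 ^ 6f = 36
byte 10: (2b ^ 33) ^ 74 = 18 ^ 74 = 6c
byte 11: (b6 ^ 27) ^ 3a = 91 ^ 3a = ab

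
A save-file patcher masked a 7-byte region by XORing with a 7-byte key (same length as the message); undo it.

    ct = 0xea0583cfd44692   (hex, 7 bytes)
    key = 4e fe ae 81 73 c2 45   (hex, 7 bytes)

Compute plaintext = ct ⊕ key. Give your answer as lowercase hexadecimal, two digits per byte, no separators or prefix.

XOR is its own inverse, so applying the key byte-wise gives the result directly.
ea xor 4e = a4
05 xor fe = fb
83 xor ae = 2d
cf xor 81 = 4e
d4 xor 73 = a7
46 xor c2 = 84
92 xor 45 = d7

a4fb2d4ea784d7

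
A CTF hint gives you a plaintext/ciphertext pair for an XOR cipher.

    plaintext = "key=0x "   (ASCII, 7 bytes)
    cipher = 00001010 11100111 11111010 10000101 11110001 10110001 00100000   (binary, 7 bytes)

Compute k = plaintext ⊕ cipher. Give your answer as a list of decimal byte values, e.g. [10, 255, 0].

[97, 130, 131, 184, 193, 201, 0]

Since cipher = plaintext ⊕ k, XORing both sides with plaintext gives k = plaintext ⊕ cipher.
6b ^ 0a = 61
65 ^ e7 = 82
79 ^ fa = 83
3d ^ 85 = b8
30 ^ f1 = c1
78 ^ b1 = c9
20 ^ 20 = 00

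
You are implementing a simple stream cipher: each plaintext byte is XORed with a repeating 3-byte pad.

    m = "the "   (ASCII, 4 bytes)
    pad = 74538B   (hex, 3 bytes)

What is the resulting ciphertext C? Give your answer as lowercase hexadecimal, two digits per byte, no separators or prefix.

003bee54

The 3-byte key repeats, so the effective keystream is 74 53 8b 74.
byte 0: 74 xor 74 = 00
byte 1: 68 xor 53 = 3b
byte 2: 65 xor 8b = ee
byte 3: 20 xor 74 = 54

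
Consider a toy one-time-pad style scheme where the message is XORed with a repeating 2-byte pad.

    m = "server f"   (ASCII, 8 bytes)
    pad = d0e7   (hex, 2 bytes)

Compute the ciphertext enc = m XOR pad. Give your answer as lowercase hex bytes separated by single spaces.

a3 82 a2 91 b5 95 f0 81

The 2-byte key repeats, so the effective keystream is d0 e7 d0 e7 d0 e7 d0 e7.
byte 0: 73 xor d0 = a3
byte 1: 65 xor e7 = 82
byte 2: 72 xor d0 = a2
byte 3: 76 xor e7 = 91
byte 4: 65 xor d0 = b5
byte 5: 72 xor e7 = 95
byte 6: 20 xor d0 = f0
byte 7: 66 xor e7 = 81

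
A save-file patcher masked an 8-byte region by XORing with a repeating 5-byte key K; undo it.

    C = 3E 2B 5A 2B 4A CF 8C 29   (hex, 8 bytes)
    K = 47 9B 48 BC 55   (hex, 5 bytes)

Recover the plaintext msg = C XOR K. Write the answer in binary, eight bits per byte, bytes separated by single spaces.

01111001 10110000 00010010 10010111 00011111 10001000 00010111 01100001

The 5-byte key repeats, so the effective keystream is 47 9b 48 bc 55 47 9b 48.
byte 0: 00111110 xor 01000111 = 01111001
byte 1: 00101011 xor 10011011 = 10110000
byte 2: 01011010 xor 01001000 = 00010010
byte 3: 00101011 xor 10111100 = 10010111
byte 4: 01001010 xor 01010101 = 00011111
byte 5: 11001111 xor 01000111 = 10001000
byte 6: 10001100 xor 10011011 = 00010111
byte 7: 00101001 xor 01001000 = 01100001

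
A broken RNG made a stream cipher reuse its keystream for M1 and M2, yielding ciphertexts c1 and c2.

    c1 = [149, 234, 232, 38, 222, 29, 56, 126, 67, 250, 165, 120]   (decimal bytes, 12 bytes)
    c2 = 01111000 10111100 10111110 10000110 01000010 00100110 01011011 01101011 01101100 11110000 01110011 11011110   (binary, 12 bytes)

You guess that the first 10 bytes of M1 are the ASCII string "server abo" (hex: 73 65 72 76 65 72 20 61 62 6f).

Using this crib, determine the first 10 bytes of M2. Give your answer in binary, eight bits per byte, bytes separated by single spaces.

10011110 00110011 00100100 11010110 11111001 01001001 01000011 01110100 01001101 01100101

First, c1 ⊕ c2 = (M1 ⊕ K) ⊕ (M2 ⊕ K) = M1 ⊕ M2, so the key drops out. Then M2 = (M1 ⊕ M2) ⊕ M1 over the first 10 bytes.
byte 0: (95 XOR 78) XOR 73 = ed XOR 73 = 9e
byte 1: (ea XOR bc) XOR 65 = 56 XOR 65 = 33
byte 2: (e8 XOR be) XOR 72 = 56 XOR 72 = 24
byte 3: (26 XOR 86) XOR 76 = a0 XOR 76 = d6
byte 4: (de XOR 42) XOR 65 = 9c XOR 65 = f9
byte 5: (1d XOR 26) XOR 72 = 3b XOR 72 = 49
byte 6: (38 XOR 5b) XOR 20 = 63 XOR 20 = 43
byte 7: (7e XOR 6b) XOR 61 = 15 XOR 61 = 74
byte 8: (43 XOR 6c) XOR 62 = 2f XOR 62 = 4d
byte 9: (fa XOR f0) XOR 6f = 0a XOR 6f = 65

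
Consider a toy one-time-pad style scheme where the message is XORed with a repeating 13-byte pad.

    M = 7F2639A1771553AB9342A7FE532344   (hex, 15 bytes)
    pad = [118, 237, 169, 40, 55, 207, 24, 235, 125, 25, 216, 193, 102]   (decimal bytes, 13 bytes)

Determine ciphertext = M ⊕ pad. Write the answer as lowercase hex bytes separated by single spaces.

09 cb 90 89 40 da 4b 40 ee 5b 7f 3f 35 55 a9

The 13-byte key repeats, so the effective keystream is 76 ed a9 28 37 cf 18 eb 7d 19 d8 c1 66 76 ed.
byte 0: 7f ⊕ 76 = 09
byte 1: 26 ⊕ ed = cb
byte 2: 39 ⊕ a9 = 90
byte 3: a1 ⊕ 28 = 89
byte 4: 77 ⊕ 37 = 40
byte 5: 15 ⊕ cf = da
byte 6: 53 ⊕ 18 = 4b
byte 7: ab ⊕ eb = 40
byte 8: 93 ⊕ 7d = ee
byte 9: 42 ⊕ 19 = 5b
byte 10: a7 ⊕ d8 = 7f
byte 11: fe ⊕ c1 = 3f
byte 12: 53 ⊕ 66 = 35
byte 13: 23 ⊕ 76 = 55
byte 14: 44 ⊕ ed = a9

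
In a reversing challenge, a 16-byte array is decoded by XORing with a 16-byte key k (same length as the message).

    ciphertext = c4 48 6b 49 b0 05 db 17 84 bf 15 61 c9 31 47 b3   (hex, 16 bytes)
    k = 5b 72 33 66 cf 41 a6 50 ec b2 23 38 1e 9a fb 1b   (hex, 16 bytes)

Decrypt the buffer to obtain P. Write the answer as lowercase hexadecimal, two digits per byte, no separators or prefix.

XOR is its own inverse, so applying the key byte-wise gives the result directly.
byte 0: 196 ^  91 = 159
byte 1:  72 ^ 114 =  58
byte 2: 107 ^  51 =  88
byte 3:  73 ^ 102 =  47
byte 4: 176 ^ 207 = 127
byte 5:   5 ^  65 =  68
byte 6: 219 ^ 166 = 125
byte 7:  23 ^  80 =  71
byte 8: 132 ^ 236 = 104
byte 9: 191 ^ 178 =  13
byte 10:  21 ^  35 =  54
byte 11:  97 ^  56 =  89
byte 12: 201 ^  30 = 215
byte 13:  49 ^ 154 = 171
byte 14:  71 ^ 251 = 188
byte 15: 179 ^  27 = 168

9f3a582f7f447d47680d3659d7abbca8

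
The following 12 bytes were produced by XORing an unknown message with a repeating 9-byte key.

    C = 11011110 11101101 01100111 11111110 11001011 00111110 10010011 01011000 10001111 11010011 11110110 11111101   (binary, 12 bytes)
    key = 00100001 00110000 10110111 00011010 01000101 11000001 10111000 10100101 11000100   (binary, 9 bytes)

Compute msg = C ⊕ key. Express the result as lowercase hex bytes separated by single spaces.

The 9-byte key repeats, so the effective keystream is 21 30 b7 1a 45 c1 b8 a5 c4 21 30 b7.
byte 0: 222 XOR  33 = 255
byte 1: 237 XOR  48 = 221
byte 2: 103 XOR 183 = 208
byte 3: 254 XOR  26 = 228
byte 4: 203 XOR  69 = 142
byte 5:  62 XOR 193 = 255
byte 6: 147 XOR 184 =  43
byte 7:  88 XOR 165 = 253
byte 8: 143 XOR 196 =  75
byte 9: 211 XOR  33 = 242
byte 10: 246 XOR  48 = 198
byte 11: 253 XOR 183 =  74

ff dd d0 e4 8e ff 2b fd 4b f2 c6 4a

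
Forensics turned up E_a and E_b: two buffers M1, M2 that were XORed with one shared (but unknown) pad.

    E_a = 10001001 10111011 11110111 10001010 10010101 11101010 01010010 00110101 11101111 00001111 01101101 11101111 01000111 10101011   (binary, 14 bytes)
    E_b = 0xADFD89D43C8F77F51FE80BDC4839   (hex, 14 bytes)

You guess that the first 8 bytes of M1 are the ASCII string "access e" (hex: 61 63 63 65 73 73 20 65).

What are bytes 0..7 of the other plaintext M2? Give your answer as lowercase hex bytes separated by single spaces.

45 25 1d 3b da 16 05 a5

First, E_a ⊕ E_b = (M1 ⊕ K) ⊕ (M2 ⊕ K) = M1 ⊕ M2, so the key drops out. Then M2 = (M1 ⊕ M2) ⊕ M1 over the first 8 bytes.
byte 0: (89 ^ ad) ^ 61 = 24 ^ 61 = 45
byte 1: (bb ^ fd) ^ 63 = 46 ^ 63 = 25
byte 2: (f7 ^ 89) ^ 63 = 7e ^ 63 = 1d
byte 3: (8a ^ d4) ^ 65 = 5e ^ 65 = 3b
byte 4: (95 ^ 3c) ^ 73 = a9 ^ 73 = da
byte 5: (ea ^ 8f) ^ 73 = 65 ^ 73 = 16
byte 6: (52 ^ 77) ^ 20 = 25 ^ 20 = 05
byte 7: (35 ^ f5) ^ 65 = c0 ^ 65 = a5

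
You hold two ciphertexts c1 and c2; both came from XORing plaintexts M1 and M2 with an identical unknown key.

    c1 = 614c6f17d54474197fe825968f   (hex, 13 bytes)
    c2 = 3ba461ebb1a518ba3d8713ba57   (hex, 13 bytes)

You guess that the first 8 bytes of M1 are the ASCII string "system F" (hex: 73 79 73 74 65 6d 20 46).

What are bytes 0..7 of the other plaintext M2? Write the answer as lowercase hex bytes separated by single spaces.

29 91 7d 88 01 8c 4c e5

First, c1 ⊕ c2 = (M1 ⊕ K) ⊕ (M2 ⊕ K) = M1 ⊕ M2, so the key drops out. Then M2 = (M1 ⊕ M2) ⊕ M1 over the first 8 bytes.
byte 0: (61 ^ 3b) ^ 73 = 5a ^ 73 = 29
byte 1: (4c ^ a4) ^ 79 = e8 ^ 79 = 91
byte 2: (6f ^ 61) ^ 73 = 0e ^ 73 = 7d
byte 3: (17 ^ eb) ^ 74 = fc ^ 74 = 88
byte 4: (d5 ^ b1) ^ 65 = 64 ^ 65 = 01
byte 5: (44 ^ a5) ^ 6d = e1 ^ 6d = 8c
byte 6: (74 ^ 18) ^ 20 = 6c ^ 20 = 4c
byte 7: (19 ^ ba) ^ 46 = a3 ^ 46 = e5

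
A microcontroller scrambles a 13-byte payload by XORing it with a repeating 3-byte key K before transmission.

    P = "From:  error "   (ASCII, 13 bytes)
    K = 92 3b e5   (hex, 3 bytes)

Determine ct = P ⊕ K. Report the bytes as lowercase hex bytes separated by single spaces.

d4 49 8a ff 01 c5 b2 5e 97 e0 54 97 b2

The 3-byte key repeats, so the effective keystream is 92 3b e5 92 3b e5 92 3b e5 92 3b e5 92.
byte 0: 46 XOR 92 = d4
byte 1: 72 XOR 3b = 49
byte 2: 6f XOR e5 = 8a
byte 3: 6d XOR 92 = ff
byte 4: 3a XOR 3b = 01
byte 5: 20 XOR e5 = c5
byte 6: 20 XOR 92 = b2
byte 7: 65 XOR 3b = 5e
byte 8: 72 XOR e5 = 97
byte 9: 72 XOR 92 = e0
byte 10: 6f XOR 3b = 54
byte 11: 72 XOR e5 = 97
byte 12: 20 XOR 92 = b2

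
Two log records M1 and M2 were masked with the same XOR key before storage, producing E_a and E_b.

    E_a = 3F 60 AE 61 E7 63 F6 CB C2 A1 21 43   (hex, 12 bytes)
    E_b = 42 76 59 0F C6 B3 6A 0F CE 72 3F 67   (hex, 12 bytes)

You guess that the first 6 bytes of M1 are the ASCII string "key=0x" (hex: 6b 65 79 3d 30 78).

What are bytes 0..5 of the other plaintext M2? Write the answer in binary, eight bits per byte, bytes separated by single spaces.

First, E_a ⊕ E_b = (M1 ⊕ K) ⊕ (M2 ⊕ K) = M1 ⊕ M2, so the key drops out. Then M2 = (M1 ⊕ M2) ⊕ M1 over the first 6 bytes.
byte 0: (3f ^ 42) ^ 6b = 7d ^ 6b = 16
byte 1: (60 ^ 76) ^ 65 = 16 ^ 65 = 73
byte 2: (ae ^ 59) ^ 79 = f7 ^ 79 = 8e
byte 3: (61 ^ 0f) ^ 3d = 6e ^ 3d = 53
byte 4: (e7 ^ c6) ^ 30 = 21 ^ 30 = 11
byte 5: (63 ^ b3) ^ 78 = d0 ^ 78 = a8

00010110 01110011 10001110 01010011 00010001 10101000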